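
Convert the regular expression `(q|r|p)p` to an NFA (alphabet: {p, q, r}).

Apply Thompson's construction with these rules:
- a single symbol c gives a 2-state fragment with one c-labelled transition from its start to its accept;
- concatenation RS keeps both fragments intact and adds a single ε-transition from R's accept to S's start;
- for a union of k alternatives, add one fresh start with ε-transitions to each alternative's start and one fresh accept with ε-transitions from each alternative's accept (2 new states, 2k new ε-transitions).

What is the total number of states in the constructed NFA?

10

By structural recursion:
Each of the 4 symbol leaves contributes a 2-state fragment.
  q|r|p = 8 states
  (q|r|p)p = 10 states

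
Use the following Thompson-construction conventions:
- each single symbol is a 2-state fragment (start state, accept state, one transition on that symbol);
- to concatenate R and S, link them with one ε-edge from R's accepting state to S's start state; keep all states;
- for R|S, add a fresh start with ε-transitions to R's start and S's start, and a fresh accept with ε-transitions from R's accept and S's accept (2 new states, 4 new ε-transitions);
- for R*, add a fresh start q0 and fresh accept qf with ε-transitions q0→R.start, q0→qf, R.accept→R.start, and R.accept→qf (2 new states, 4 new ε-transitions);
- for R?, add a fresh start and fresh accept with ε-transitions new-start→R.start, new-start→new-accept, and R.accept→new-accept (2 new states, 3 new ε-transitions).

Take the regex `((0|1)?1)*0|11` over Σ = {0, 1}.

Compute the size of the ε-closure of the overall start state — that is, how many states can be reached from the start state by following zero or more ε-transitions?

Work bottom-up. For each fragment F, track |ε-closure(F.start)| and whether F's accept lies in that closure (i.e. whether F accepts ε). A single-symbol fragment has closure size 1 and does not accept ε.
  0|1 : new start ε-reaches every alternative's start; none of them accept ε, so the new accept is not reached: |closure| = 1 + 1 + 1 = 3
  (0|1)? : |closure| = 1 (new start) + 3 (body) + 1 (new accept, via ε) = 5
  (0|1)?1 : the left operand accepts ε, so the closure extends into the next operand (via the concat ε-link); |closure| = 5 + 1 = 6
  ((0|1)?1)* : new start has ε-edges to the inner start and to the new accept, so |closure| = 2 + 6 = 8
  ((0|1)?1)*0 : the left operand accepts ε, so the closure extends into the next operand (via the concat ε-link); |closure| = 8 + 1 = 9
  11 : |closure| equals the left operand's closure size = 1 (its accept is not ε-reachable, so the closure stops there)
  ((0|1)?1)*0|11 : new start ε-reaches every alternative's start; none of them accept ε, so the new accept is not reached: |closure| = 1 + 9 + 1 = 11

11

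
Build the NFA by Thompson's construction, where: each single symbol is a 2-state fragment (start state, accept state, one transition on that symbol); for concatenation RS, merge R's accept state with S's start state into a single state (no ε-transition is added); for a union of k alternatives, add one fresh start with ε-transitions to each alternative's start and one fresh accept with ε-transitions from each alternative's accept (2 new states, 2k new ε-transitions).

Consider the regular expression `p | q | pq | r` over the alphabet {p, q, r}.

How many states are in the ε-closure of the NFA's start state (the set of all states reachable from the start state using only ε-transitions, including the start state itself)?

5

Work bottom-up. For each fragment F, track |ε-closure(F.start)| and whether F's accept lies in that closure (i.e. whether F accepts ε). A single-symbol fragment has closure size 1 and does not accept ε.
  pq — C equals the left operand's closure size = 1 (its accept is not ε-reachable, so the closure stops there)
  p | q | pq | r — C = 1 + 1 + 1 + 1 + 1 = 5 (the new accept is not ε-reachable since no branch accepts ε)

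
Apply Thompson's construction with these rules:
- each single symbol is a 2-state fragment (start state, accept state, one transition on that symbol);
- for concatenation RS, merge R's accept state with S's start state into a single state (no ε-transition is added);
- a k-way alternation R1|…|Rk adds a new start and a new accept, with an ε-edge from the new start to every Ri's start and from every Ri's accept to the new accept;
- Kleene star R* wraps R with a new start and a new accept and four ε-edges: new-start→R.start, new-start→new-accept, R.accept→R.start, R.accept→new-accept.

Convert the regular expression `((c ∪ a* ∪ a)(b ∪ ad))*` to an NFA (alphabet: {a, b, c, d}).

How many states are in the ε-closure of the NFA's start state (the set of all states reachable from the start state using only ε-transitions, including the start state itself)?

11

Compute the ε-closure size of each fragment's start state recursively; a symbol fragment's start has no outgoing ε-edge, so its closure is just itself (size 1).
  a* : C = 1 (new start) + 1 (body) + 1 (new accept) = 3
  c ∪ a* ∪ a : new start ε-reaches every alternative's start; at least one alternative accepts ε, so the union's new accept is reached too: C = 1 + 1 + 3 + 1 + 1 = 7
  ad : same as the first factor's closure: C = 1
  b ∪ ad : C = 1 + 1 + 1 = 3 (the new accept is not ε-reachable since no branch accepts ε)
  (c ∪ a* ∪ a)(b ∪ ad) : the left operand accepts ε, so the closure extends into the next operand (the shared merged state is already counted); C = 7 + (3−1) = 9
  ((c ∪ a* ∪ a)(b ∪ ad))* : C = 1 (new start) + 9 (body) + 1 (new accept) = 11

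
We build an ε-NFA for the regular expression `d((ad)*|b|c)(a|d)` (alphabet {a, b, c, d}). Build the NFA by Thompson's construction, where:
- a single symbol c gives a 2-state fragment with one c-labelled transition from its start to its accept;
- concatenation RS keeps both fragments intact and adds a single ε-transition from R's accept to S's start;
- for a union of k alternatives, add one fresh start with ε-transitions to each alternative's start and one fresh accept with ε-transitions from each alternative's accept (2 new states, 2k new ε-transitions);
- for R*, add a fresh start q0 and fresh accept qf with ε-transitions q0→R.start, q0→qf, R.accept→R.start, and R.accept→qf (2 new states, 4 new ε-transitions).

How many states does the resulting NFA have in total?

By structural recursion:
Each of the 7 symbol leaves contributes a 2-state fragment.
  ad → 4 states
  (ad)* → 6 states
  (ad)*|b|c → 12 states
  a|d → 6 states
  d((ad)*|b|c)(a|d) → 20 states

20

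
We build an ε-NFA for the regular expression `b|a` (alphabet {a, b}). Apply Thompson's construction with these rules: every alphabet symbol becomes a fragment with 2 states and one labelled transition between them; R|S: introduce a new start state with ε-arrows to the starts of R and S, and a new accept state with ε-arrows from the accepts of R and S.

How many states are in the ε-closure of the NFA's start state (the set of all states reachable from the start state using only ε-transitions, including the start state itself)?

3

Work bottom-up. For each fragment F, track |ε-closure(F.start)| and whether F's accept lies in that closure (i.e. whether F accepts ε). A single-symbol fragment has closure size 1 and does not accept ε.
  b|a — new start ε-reaches every alternative's start; none of them accept ε, so the new accept is not reached: |ε-closure| = 1 + 1 + 1 = 3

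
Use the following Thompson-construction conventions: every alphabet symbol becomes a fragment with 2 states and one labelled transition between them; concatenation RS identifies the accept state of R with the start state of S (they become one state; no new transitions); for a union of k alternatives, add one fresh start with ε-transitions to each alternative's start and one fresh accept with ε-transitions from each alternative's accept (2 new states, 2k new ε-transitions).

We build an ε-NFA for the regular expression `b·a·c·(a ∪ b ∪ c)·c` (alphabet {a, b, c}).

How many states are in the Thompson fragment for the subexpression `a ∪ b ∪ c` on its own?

8

Fragment for `a ∪ b ∪ c`:
Each of the 3 symbol leaves contributes a 2-state fragment.
  a ∪ b ∪ c — 8 states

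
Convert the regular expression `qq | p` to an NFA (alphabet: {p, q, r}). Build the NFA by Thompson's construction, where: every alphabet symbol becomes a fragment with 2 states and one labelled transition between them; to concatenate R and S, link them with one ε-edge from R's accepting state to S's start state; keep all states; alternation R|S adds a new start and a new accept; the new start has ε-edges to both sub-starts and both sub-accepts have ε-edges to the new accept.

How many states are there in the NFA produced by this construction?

Recursing over subexpressions:
Each of the 3 symbol leaves contributes a 2-state fragment.
  qq = 4 states
  qq | p = 8 states

8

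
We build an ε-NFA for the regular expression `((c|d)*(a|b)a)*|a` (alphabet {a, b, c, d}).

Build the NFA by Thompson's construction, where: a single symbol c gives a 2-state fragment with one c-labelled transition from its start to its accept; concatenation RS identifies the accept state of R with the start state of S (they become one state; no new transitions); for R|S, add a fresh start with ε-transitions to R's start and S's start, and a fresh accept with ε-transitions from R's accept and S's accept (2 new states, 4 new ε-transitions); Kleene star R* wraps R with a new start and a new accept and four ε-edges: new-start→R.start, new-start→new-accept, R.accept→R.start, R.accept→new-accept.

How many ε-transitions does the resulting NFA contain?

Per subexpression:
Each of the 6 symbol leaves contributes 0 ε-transitions.
  c|d = 4 ε-transitions
  (c|d)* = 8 ε-transitions
  a|b = 4 ε-transitions
  (c|d)*(a|b)a = 12 ε-transitions
  ((c|d)*(a|b)a)* = 16 ε-transitions
  ((c|d)*(a|b)a)*|a = 20 ε-transitions

20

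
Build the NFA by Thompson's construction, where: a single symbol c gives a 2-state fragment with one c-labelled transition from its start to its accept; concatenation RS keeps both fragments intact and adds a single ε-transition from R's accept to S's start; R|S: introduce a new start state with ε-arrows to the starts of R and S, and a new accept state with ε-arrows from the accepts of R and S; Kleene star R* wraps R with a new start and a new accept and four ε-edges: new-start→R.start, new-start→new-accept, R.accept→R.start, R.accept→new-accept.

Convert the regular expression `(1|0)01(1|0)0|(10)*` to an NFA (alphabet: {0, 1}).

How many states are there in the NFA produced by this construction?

Bottom-up over the parse tree:
Each of the 9 symbol leaves contributes a 2-state fragment.
  1|0 : 6 states
  1|0 : 6 states
  (1|0)01(1|0)0 : 18 states
  10 : 4 states
  (10)* : 6 states
  (1|0)01(1|0)0|(10)* : 26 states

26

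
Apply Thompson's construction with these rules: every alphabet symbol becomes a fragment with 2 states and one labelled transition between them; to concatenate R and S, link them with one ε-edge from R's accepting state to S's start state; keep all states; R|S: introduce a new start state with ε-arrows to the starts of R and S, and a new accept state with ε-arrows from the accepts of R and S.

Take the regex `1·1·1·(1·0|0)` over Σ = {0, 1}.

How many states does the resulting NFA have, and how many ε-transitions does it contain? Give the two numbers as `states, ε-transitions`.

14, 8

Bottom-up over the parse tree:
Each of the 6 symbol leaves contributes 2 states and 0 ε-transitions.
  1·0 : 4 states, 1 ε-transition
  1·0|0 : 8 states, 5 ε-transitions
  1·1·1·(1·0|0) : 14 states, 8 ε-transitions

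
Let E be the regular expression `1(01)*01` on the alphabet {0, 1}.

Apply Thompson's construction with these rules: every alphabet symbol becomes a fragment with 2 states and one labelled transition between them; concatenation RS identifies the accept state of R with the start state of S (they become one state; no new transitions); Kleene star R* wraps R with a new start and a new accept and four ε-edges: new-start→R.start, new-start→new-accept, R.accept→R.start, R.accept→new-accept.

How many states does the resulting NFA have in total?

Recursing over subexpressions:
Each of the 5 symbol leaves contributes a 2-state fragment.
  01 : 3 states
  (01)* : 5 states
  1(01)*01 : 8 states

8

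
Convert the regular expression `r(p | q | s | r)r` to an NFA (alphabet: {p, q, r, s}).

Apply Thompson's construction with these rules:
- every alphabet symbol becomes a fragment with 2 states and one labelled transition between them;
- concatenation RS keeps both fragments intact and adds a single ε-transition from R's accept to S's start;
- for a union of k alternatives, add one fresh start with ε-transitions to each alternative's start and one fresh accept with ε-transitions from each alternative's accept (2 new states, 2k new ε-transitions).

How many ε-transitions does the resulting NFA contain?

10

Recursing over subexpressions:
Each of the 6 symbol leaves contributes 0 ε-transitions.
  p | q | s | r → 8 ε-transitions
  r(p | q | s | r)r → 10 ε-transitions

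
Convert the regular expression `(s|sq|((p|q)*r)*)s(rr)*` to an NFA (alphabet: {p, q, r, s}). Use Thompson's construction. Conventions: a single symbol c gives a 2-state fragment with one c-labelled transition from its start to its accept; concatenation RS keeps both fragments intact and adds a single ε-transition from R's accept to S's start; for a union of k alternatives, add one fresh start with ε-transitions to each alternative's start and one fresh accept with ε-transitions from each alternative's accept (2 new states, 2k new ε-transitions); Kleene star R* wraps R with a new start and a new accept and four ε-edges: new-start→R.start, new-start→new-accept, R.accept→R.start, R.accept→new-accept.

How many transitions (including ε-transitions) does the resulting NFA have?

36

Recursing over subexpressions:
Each of the 9 symbol leaves contributes 1 transition (1 symbol, 0 ε).
  sq : 3 transitions (2 symbol, 1 ε)
  p|q : 6 transitions (2 symbol, 4 ε)
  (p|q)* : 10 transitions (2 symbol, 8 ε)
  (p|q)*r : 12 transitions (3 symbol, 9 ε)
  ((p|q)*r)* : 16 transitions (3 symbol, 13 ε)
  s|sq|((p|q)*r)* : 26 transitions (6 symbol, 20 ε)
  rr : 3 transitions (2 symbol, 1 ε)
  (rr)* : 7 transitions (2 symbol, 5 ε)
  (s|sq|((p|q)*r)*)s(rr)* : 36 transitions (9 symbol, 27 ε)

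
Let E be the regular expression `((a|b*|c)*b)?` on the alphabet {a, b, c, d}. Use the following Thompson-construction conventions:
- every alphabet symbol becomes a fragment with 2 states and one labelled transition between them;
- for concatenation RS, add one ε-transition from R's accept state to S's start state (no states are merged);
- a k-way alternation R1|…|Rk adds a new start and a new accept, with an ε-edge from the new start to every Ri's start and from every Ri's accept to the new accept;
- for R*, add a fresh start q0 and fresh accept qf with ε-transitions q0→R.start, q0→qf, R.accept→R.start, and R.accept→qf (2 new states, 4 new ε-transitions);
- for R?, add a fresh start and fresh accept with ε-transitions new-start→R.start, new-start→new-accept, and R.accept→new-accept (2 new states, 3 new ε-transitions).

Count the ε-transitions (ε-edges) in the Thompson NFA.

Recursing over subexpressions:
Each of the 4 symbol leaves contributes 0 ε-transitions.
  b* = 4 ε-transitions
  a|b*|c = 10 ε-transitions
  (a|b*|c)* = 14 ε-transitions
  (a|b*|c)*b = 15 ε-transitions
  ((a|b*|c)*b)? = 18 ε-transitions

18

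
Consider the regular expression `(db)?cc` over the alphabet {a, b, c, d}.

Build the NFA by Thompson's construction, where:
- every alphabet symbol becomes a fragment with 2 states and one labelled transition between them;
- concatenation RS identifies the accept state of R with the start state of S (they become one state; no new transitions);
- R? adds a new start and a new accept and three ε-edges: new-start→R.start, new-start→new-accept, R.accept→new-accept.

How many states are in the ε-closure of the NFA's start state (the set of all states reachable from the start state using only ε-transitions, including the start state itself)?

Let C(F) = |ε-closure(F.start)| within fragment F, and note whether F accepts ε. Symbol fragments have C = 1 and do not accept ε. Then:
  db — same as the first factor's closure: |ε-closure| = 1
  (db)? — new start has ε-edges to the inner start and to the new accept, so |ε-closure| = 2 + 1 = 3
  (db)?cc — the left operand accepts ε, so the closure extends into the next operand (the shared merged state is already counted); |ε-closure| = 3 + (1−1) = 3

3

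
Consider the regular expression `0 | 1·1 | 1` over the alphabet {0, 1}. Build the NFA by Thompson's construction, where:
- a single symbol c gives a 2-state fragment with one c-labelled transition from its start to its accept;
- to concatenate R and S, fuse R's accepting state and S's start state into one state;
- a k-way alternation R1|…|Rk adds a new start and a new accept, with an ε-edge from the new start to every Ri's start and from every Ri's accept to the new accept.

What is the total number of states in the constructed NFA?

9

Building bottom-up:
Each of the 4 symbol leaves contributes a 2-state fragment.
  1·1 : 3 states
  0 | 1·1 | 1 : 9 states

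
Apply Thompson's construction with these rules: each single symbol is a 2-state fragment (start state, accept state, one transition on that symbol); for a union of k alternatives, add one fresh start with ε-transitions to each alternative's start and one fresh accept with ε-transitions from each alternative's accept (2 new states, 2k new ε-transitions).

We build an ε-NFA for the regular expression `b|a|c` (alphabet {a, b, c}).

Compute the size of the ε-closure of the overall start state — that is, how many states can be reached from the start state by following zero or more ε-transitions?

Work bottom-up. For each fragment F, track |ε-closure(F.start)| and whether F's accept lies in that closure (i.e. whether F accepts ε). A single-symbol fragment has closure size 1 and does not accept ε.
  b|a|c : new start ε-reaches every alternative's start; none of them accept ε, so the new accept is not reached: |closure| = 1 + 1 + 1 + 1 = 4

4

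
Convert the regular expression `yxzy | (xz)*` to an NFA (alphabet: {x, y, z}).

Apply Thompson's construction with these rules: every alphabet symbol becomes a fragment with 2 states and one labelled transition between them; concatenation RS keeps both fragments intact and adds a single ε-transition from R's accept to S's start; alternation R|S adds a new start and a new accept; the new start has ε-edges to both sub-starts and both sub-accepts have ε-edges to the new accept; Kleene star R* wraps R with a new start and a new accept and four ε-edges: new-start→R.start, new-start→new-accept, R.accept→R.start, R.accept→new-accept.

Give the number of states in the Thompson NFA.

By structural recursion:
Each of the 6 symbol leaves contributes a 2-state fragment.
  yxzy — 8 states
  xz — 4 states
  (xz)* — 6 states
  yxzy | (xz)* — 16 states

16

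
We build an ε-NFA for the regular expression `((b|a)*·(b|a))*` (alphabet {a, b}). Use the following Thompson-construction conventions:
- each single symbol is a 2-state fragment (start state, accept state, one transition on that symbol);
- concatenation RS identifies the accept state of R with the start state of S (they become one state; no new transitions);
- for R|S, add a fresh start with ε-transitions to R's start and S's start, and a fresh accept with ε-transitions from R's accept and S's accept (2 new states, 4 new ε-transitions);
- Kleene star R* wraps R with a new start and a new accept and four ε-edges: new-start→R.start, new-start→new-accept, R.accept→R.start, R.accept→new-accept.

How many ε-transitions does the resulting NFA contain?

16

Recursing over subexpressions:
Each of the 4 symbol leaves contributes 0 ε-transitions.
  b|a = 4 ε-transitions
  (b|a)* = 8 ε-transitions
  b|a = 4 ε-transitions
  (b|a)*·(b|a) = 12 ε-transitions
  ((b|a)*·(b|a))* = 16 ε-transitions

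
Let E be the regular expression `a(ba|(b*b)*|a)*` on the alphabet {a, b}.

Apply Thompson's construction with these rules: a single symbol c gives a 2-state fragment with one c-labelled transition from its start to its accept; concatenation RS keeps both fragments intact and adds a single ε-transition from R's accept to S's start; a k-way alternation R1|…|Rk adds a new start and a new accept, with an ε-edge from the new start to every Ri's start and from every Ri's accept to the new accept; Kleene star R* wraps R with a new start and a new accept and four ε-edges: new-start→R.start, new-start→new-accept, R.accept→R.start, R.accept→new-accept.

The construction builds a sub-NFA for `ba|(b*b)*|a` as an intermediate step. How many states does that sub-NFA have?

Fragment for `ba|(b*b)*|a`:
Each of the 5 symbol leaves contributes a 2-state fragment.
  ba → 4 states
  b* → 4 states
  b*b → 6 states
  (b*b)* → 8 states
  ba|(b*b)*|a → 16 states

16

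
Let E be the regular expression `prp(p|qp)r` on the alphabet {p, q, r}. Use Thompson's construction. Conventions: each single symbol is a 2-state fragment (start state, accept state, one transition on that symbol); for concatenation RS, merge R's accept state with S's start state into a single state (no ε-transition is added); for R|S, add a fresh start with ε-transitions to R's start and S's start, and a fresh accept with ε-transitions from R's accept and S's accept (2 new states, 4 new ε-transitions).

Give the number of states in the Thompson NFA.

11

By structural recursion:
Each of the 7 symbol leaves contributes a 2-state fragment.
  qp — 3 states
  p|qp — 7 states
  prp(p|qp)r — 11 states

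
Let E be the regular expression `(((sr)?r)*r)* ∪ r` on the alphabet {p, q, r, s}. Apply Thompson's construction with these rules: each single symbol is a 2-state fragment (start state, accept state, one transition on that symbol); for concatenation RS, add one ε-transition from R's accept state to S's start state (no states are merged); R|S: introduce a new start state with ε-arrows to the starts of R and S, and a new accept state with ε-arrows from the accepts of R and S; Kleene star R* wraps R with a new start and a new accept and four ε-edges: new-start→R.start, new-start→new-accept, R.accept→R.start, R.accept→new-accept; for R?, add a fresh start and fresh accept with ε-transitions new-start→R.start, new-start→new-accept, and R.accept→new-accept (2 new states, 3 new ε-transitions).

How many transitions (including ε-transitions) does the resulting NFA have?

23

Recursing over subexpressions:
Each of the 5 symbol leaves contributes 1 transition (1 symbol, 0 ε).
  sr → 3 transitions (2 symbol, 1 ε)
  (sr)? → 6 transitions (2 symbol, 4 ε)
  (sr)?r → 8 transitions (3 symbol, 5 ε)
  ((sr)?r)* → 12 transitions (3 symbol, 9 ε)
  ((sr)?r)*r → 14 transitions (4 symbol, 10 ε)
  (((sr)?r)*r)* → 18 transitions (4 symbol, 14 ε)
  (((sr)?r)*r)* ∪ r → 23 transitions (5 symbol, 18 ε)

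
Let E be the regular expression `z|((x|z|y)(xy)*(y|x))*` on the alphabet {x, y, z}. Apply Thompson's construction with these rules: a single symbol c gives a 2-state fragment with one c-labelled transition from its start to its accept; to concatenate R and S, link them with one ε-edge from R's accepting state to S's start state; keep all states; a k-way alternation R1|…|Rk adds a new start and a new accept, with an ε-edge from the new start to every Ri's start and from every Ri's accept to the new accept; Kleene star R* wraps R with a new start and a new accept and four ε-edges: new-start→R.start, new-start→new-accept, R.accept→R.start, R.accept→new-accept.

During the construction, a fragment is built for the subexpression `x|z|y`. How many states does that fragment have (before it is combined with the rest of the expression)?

Fragment for `x|z|y`:
Each of the 3 symbol leaves contributes a 2-state fragment.
  x|z|y → 8 states

8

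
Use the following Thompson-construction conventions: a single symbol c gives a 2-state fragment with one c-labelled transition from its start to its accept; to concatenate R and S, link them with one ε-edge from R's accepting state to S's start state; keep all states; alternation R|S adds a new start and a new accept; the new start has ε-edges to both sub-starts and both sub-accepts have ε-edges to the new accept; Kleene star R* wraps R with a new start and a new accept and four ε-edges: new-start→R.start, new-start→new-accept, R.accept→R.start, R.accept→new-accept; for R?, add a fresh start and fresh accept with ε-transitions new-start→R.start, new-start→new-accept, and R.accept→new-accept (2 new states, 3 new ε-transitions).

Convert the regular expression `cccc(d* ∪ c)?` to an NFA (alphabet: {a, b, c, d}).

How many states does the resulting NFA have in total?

18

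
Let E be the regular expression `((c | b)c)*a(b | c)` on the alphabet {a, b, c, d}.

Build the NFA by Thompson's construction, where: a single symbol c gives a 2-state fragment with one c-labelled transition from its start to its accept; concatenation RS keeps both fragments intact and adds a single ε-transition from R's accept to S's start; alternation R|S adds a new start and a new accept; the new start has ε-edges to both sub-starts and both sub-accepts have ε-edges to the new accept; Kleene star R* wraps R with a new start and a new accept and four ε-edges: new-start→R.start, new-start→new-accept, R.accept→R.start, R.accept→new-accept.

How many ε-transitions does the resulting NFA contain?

Per subexpression:
Each of the 6 symbol leaves contributes 0 ε-transitions.
  c | b → 4 ε-transitions
  (c | b)c → 5 ε-transitions
  ((c | b)c)* → 9 ε-transitions
  b | c → 4 ε-transitions
  ((c | b)c)*a(b | c) → 15 ε-transitions

15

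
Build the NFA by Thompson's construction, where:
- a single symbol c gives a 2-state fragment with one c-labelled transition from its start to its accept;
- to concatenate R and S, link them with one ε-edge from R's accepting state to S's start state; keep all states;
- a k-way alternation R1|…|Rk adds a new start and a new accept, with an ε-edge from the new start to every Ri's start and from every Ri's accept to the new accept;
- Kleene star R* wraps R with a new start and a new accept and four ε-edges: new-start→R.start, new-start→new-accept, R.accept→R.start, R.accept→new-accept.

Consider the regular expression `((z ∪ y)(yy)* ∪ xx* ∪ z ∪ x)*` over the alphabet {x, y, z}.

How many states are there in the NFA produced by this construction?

Bottom-up over the parse tree:
Each of the 8 symbol leaves contributes a 2-state fragment.
  z ∪ y → 6 states
  yy → 4 states
  (yy)* → 6 states
  (z ∪ y)(yy)* → 12 states
  x* → 4 states
  xx* → 6 states
  (z ∪ y)(yy)* ∪ xx* ∪ z ∪ x → 24 states
  ((z ∪ y)(yy)* ∪ xx* ∪ z ∪ x)* → 26 states

26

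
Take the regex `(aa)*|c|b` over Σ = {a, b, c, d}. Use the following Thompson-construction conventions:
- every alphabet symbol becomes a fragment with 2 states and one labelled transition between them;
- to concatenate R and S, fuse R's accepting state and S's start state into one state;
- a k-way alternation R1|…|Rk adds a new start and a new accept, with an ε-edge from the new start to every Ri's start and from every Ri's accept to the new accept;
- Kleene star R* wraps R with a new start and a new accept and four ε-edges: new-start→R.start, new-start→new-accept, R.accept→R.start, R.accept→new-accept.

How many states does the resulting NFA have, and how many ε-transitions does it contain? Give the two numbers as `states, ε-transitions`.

Bottom-up over the parse tree:
Each of the 4 symbol leaves contributes 2 states and 0 ε-transitions.
  aa = 3 states, 0 ε-transitions
  (aa)* = 5 states, 4 ε-transitions
  (aa)*|c|b = 11 states, 10 ε-transitions

11, 10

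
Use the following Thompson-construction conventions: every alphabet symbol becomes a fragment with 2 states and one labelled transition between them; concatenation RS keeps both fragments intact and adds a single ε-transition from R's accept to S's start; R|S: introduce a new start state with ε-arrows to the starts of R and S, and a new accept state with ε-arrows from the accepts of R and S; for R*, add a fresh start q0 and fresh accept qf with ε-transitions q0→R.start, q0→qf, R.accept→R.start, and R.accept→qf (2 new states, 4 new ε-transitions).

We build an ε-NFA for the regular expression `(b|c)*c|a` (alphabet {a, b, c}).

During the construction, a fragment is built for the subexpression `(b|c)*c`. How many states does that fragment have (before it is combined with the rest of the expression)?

Fragment for `(b|c)*c`:
Each of the 3 symbol leaves contributes a 2-state fragment.
  b|c = 6 states
  (b|c)* = 8 states
  (b|c)*c = 10 states

10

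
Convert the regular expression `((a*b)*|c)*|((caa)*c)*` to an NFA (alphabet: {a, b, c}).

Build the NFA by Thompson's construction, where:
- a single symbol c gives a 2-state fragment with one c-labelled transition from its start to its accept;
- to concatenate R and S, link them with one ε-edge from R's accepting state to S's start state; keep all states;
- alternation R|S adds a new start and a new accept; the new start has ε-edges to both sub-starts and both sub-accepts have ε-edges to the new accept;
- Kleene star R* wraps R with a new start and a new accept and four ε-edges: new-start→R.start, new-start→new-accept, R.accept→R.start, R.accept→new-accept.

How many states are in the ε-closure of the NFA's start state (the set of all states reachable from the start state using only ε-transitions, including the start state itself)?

19

Let C(F) = |ε-closure(F.start)| within fragment F, and note whether F accepts ε. Symbol fragments have C = 1 and do not accept ε. Then:
  a* : |ε-closure| = 1 (new start) + 1 (body) + 1 (new accept) = 3
  a*b : |ε-closure| = 3 + 1 = 4 (closure spills across the concat boundary because the left factor accepts ε)
  (a*b)* : new start has ε-edges to the inner start and to the new accept, so |ε-closure| = 2 + 4 = 6
  (a*b)*|c : |ε-closure| = 1 (new start) + (6 + 1) + 1 (new accept, since some branch ε-reaches its own accept) = 9
  ((a*b)*|c)* : |ε-closure| = 1 (new start) + 9 (body) + 1 (new accept) = 11
  caa : |ε-closure| equals the left operand's closure size = 1 (its accept is not ε-reachable, so the closure stops there)
  (caa)* : new start has ε-edges to the inner start and to the new accept, so |ε-closure| = 2 + 1 = 3
  (caa)*c : |ε-closure| = 3 + 1 = 4 (closure spills across the concat boundary because the left factor accepts ε)
  ((caa)*c)* : |ε-closure| = 1 (new start) + 4 (body) + 1 (new accept) = 6
  ((a*b)*|c)*|((caa)*c)* : new start ε-reaches every alternative's start; at least one alternative accepts ε, so the union's new accept is reached too: |ε-closure| = 1 + 11 + 6 + 1 = 19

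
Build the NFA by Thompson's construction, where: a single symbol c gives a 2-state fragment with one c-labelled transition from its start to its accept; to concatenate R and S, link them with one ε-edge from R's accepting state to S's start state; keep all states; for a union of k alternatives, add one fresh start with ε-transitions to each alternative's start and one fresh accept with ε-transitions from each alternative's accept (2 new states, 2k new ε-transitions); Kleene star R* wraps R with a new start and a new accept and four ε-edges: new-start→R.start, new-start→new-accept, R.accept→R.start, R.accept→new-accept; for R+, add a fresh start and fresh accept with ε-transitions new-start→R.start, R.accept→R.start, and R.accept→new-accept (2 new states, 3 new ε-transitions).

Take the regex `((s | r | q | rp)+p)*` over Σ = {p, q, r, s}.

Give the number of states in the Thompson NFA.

Per subexpression:
Each of the 6 symbol leaves contributes a 2-state fragment.
  rp → 4 states
  s | r | q | rp → 12 states
  (s | r | q | rp)+ → 14 states
  (s | r | q | rp)+p → 16 states
  ((s | r | q | rp)+p)* → 18 states

18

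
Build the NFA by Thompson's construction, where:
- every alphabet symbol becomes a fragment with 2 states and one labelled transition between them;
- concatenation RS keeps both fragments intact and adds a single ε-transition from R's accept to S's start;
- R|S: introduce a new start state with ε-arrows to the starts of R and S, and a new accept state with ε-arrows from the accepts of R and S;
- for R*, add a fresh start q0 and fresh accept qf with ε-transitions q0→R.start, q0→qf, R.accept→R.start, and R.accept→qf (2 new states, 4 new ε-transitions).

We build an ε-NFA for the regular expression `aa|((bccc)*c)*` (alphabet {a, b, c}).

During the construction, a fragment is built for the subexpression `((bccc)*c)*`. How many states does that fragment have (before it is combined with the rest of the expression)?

Fragment for `((bccc)*c)*`:
Each of the 5 symbol leaves contributes a 2-state fragment.
  bccc → 8 states
  (bccc)* → 10 states
  (bccc)*c → 12 states
  ((bccc)*c)* → 14 states

14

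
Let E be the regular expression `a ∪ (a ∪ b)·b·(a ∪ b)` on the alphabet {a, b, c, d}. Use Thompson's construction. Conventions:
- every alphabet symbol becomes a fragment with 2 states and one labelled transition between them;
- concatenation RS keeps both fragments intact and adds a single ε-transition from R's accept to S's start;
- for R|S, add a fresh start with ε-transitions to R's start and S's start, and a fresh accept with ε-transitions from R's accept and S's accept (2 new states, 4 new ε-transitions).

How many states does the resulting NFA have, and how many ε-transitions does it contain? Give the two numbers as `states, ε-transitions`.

By structural recursion:
Each of the 6 symbol leaves contributes 2 states and 0 ε-transitions.
  a ∪ b → 6 states, 4 ε-transitions
  a ∪ b → 6 states, 4 ε-transitions
  (a ∪ b)·b·(a ∪ b) → 14 states, 10 ε-transitions
  a ∪ (a ∪ b)·b·(a ∪ b) → 18 states, 14 ε-transitions

18, 14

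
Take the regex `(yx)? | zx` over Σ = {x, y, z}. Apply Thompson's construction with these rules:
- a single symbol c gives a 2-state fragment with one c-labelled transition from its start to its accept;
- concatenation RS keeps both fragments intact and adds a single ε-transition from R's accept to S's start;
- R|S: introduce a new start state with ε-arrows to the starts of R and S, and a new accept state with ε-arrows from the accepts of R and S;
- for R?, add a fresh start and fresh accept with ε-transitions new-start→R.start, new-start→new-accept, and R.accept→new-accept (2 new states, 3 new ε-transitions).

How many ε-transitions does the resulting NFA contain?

Recursing over subexpressions:
Each of the 4 symbol leaves contributes 0 ε-transitions.
  yx → 1 ε-transition
  (yx)? → 4 ε-transitions
  zx → 1 ε-transition
  (yx)? | zx → 9 ε-transitions

9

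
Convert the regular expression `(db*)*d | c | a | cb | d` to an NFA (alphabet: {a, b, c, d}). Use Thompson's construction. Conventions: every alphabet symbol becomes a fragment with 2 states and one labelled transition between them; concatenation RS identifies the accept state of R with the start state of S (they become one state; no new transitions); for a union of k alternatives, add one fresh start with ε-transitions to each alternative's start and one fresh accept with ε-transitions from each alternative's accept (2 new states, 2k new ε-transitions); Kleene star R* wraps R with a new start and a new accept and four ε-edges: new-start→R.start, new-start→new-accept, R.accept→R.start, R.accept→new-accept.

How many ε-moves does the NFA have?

18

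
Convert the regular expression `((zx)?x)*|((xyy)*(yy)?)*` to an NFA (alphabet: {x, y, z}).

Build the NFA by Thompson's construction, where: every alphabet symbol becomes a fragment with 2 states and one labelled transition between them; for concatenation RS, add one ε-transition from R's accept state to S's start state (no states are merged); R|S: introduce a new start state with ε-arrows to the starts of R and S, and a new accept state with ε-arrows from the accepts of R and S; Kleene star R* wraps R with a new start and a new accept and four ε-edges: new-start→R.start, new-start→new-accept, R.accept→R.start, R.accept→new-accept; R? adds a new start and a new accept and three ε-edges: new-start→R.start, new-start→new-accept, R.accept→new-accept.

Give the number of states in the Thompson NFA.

28

Building bottom-up:
Each of the 8 symbol leaves contributes a 2-state fragment.
  zx → 4 states
  (zx)? → 6 states
  (zx)?x → 8 states
  ((zx)?x)* → 10 states
  xyy → 6 states
  (xyy)* → 8 states
  yy → 4 states
  (yy)? → 6 states
  (xyy)*(yy)? → 14 states
  ((xyy)*(yy)?)* → 16 states
  ((zx)?x)*|((xyy)*(yy)?)* → 28 states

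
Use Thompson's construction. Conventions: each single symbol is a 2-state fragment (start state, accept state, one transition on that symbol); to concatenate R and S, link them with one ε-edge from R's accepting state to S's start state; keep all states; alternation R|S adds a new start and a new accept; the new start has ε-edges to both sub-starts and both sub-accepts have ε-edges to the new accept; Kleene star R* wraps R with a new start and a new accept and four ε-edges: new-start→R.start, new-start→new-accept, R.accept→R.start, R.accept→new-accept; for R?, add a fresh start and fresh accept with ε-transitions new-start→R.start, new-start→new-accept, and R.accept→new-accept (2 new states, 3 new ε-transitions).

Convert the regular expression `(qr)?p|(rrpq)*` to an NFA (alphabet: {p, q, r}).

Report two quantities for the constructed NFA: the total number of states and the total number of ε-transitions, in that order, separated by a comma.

20, 16

Recursing over subexpressions:
Each of the 7 symbol leaves contributes 2 states and 0 ε-transitions.
  qr = 4 states, 1 ε-transition
  (qr)? = 6 states, 4 ε-transitions
  (qr)?p = 8 states, 5 ε-transitions
  rrpq = 8 states, 3 ε-transitions
  (rrpq)* = 10 states, 7 ε-transitions
  (qr)?p|(rrpq)* = 20 states, 16 ε-transitions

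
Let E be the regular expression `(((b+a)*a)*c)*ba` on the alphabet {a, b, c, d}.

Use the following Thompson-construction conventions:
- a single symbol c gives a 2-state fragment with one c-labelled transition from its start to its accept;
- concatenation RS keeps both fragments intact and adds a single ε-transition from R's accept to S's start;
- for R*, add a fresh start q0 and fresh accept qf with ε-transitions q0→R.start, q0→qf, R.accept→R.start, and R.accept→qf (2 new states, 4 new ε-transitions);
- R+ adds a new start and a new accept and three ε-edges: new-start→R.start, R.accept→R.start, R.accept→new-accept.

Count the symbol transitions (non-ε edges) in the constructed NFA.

Recursing over subexpressions:
Each of the 6 symbol leaves contributes exactly 1 symbol transition.
  b+ → 1 symbol transition
  b+a → 2 symbol transitions
  (b+a)* → 2 symbol transitions
  (b+a)*a → 3 symbol transitions
  ((b+a)*a)* → 3 symbol transitions
  ((b+a)*a)*c → 4 symbol transitions
  (((b+a)*a)*c)* → 4 symbol transitions
  (((b+a)*a)*c)*ba → 6 symbol transitions

6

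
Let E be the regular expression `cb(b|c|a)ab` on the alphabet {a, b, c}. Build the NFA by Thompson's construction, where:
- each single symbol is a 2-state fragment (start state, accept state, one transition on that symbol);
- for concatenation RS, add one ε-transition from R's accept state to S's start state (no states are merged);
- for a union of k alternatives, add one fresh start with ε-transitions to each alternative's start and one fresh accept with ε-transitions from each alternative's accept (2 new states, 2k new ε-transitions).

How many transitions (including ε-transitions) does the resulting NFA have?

Bottom-up over the parse tree:
Each of the 7 symbol leaves contributes 1 transition (1 symbol, 0 ε).
  b|c|a — 9 transitions (3 symbol, 6 ε)
  cb(b|c|a)ab — 17 transitions (7 symbol, 10 ε)

17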